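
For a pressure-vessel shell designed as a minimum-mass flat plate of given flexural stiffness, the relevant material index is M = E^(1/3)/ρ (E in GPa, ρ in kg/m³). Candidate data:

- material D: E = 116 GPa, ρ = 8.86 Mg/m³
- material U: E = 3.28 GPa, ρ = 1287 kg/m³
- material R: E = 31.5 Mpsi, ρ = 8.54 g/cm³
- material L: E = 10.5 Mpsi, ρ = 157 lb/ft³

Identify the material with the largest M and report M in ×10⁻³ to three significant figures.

After converting to SI:
  material D: E = 116.0 GPa, ρ = 8860 kg/m³
  material U: E = 3.280 GPa, ρ = 1287 kg/m³
  material R: E = 217.2 GPa, ρ = 8540 kg/m³
  material L: E = 72.39 GPa, ρ = 2515 kg/m³
  material L: M = 1.66×10⁻³
  material U: M = 1.15×10⁻³
  material R: M = 0.704×10⁻³
  material D: M = 0.550×10⁻³
Material L has the largest M.

material L, M = 1.66×10⁻³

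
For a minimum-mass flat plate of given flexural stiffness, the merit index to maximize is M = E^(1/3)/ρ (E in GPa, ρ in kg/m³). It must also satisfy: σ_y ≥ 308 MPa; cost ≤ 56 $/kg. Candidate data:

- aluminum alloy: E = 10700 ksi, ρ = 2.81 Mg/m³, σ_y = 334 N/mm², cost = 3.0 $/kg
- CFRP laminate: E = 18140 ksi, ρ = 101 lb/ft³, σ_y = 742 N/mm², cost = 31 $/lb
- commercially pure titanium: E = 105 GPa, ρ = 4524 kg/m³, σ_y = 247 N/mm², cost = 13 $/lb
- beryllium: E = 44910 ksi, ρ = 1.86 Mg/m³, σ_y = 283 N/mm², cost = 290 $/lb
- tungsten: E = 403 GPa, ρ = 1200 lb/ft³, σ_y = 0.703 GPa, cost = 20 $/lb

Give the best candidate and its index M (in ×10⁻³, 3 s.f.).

Screen on constraints: σ_y ≥ 308 MPa; cost ≤ 56 $/kg. Survivors: aluminum alloy, tungsten.
Convert each candidate to consistent units, then evaluate M:
  aluminum alloy: E = 73.77 GPa, ρ = 2810 kg/m³
  tungsten: E = 403.0 GPa, ρ = 19220 kg/m³
  aluminum alloy: M = 1.49×10⁻³
  tungsten: M = 0.384×10⁻³
Aluminum alloy ranks first.

aluminum alloy, M = 1.49×10⁻³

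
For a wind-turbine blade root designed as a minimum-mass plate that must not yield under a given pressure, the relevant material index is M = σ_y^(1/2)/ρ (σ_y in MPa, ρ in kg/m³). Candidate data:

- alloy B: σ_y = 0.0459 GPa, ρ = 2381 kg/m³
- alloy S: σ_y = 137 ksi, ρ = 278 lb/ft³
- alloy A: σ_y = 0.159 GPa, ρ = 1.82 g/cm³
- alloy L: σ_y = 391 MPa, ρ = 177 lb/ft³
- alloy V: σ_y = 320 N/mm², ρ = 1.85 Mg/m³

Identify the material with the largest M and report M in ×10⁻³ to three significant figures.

alloy V, M = 9.67×10⁻³

In SI units:
  alloy B: σ_y = 45.90 MPa, ρ = 2381 kg/m³
  alloy S: σ_y = 944.6 MPa, ρ = 4453 kg/m³
  alloy A: σ_y = 159.0 MPa, ρ = 1820 kg/m³
  alloy L: σ_y = 391.0 MPa, ρ = 2835 kg/m³
  alloy V: σ_y = 320.0 MPa, ρ = 1850 kg/m³
  alloy V: M = 9.67×10⁻³
  alloy L: M = 6.97×10⁻³
  alloy A: M = 6.93×10⁻³
  alloy S: M = 6.90×10⁻³
  alloy B: M = 2.85×10⁻³
Highest index: alloy V.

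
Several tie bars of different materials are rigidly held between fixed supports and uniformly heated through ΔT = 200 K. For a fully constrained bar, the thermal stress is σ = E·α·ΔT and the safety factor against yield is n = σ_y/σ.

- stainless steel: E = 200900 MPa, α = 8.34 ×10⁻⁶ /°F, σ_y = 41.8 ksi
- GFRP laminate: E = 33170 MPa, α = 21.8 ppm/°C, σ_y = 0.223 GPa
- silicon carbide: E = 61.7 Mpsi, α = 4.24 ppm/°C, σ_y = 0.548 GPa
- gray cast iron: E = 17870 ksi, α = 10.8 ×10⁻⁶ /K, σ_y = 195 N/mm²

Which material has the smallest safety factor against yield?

stainless steel

With everything in SI (GPa, ×10⁻⁶/K, MPa):
  stainless steel: E = 200.9, α = 15.0, σ_y = 288.2 → σ = 603 MPa, n = 0.478
  GFRP laminate: E = 33.17, α = 21.8, σ_y = 223.0 → σ = 145 MPa, n = 1.54
  silicon carbide: E = 425.4, α = 4.24, σ_y = 548.0 → σ = 361 MPa, n = 1.52
  gray cast iron: E = 123.2, α = 10.8, σ_y = 195.0 → σ = 266 MPa, n = 0.733
The minimum is stainless steel at n = 0.478.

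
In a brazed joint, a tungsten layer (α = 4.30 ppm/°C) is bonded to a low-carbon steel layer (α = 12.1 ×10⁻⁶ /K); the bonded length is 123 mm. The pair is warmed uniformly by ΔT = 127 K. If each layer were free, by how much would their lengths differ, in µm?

122 µm

Δα = |4.30 − 12.1|×10⁻⁶/K = 7.80×10⁻⁶/K.
ΔL_mismatch = Δα·L·ΔT = 7.80×10⁻⁶ × 123.0 mm × 127.0 K = 122 µm.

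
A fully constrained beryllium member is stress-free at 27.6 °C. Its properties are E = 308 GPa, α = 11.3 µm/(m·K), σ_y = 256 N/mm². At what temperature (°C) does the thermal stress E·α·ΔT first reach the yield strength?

σ_y = 256 N/mm² = 256.0 MPa.
E·α·ΔT = 256.0 MPa ⇒ ΔT = 256.0 / (308.0×10³ × 11.3×10⁻⁶) = 73.55 K.
T = 27.6 + 73.55 = 101.2 °C.

101 °C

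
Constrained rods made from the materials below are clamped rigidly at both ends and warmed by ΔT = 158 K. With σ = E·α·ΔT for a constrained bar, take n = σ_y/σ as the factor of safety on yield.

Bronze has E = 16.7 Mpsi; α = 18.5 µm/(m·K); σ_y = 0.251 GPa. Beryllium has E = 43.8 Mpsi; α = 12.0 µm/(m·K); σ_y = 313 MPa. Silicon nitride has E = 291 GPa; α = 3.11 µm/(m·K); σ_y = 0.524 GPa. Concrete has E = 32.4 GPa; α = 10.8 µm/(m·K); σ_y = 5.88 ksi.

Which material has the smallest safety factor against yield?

beryllium

Per material, after unit conversion:
  bronze: E = 115.1, α = 18.5, σ_y = 251.0 → σ = 337 MPa, n = 0.746
  beryllium: E = 302.0, α = 12.0, σ_y = 313.0 → σ = 573 MPa, n = 0.547
  silicon nitride: E = 291.0, α = 3.11, σ_y = 524.0 → σ = 143 MPa, n = 3.66
  concrete: E = 32.40, α = 10.8, σ_y = 40.54 → σ = 55.3 MPa, n = 0.733
The minimum is beryllium at n = 0.547.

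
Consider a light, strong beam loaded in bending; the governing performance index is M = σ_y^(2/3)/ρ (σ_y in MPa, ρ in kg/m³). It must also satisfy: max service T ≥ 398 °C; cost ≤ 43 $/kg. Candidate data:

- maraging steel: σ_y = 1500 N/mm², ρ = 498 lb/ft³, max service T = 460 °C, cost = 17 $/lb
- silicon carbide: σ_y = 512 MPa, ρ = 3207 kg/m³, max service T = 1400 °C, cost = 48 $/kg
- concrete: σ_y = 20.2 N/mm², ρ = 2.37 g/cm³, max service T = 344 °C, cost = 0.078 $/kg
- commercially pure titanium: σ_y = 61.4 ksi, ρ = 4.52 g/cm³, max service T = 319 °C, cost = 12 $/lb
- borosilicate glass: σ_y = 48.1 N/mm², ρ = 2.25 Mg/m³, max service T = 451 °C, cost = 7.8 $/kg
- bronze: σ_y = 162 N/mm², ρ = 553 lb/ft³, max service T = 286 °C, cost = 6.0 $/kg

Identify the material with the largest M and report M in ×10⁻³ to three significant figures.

Screen on constraints: max service T ≥ 398 °C; cost ≤ 43 $/kg. Survivors: maraging steel, borosilicate glass.
In SI units:
  maraging steel: σ_y = 1500 MPa, ρ = 7977 kg/m³
  borosilicate glass: σ_y = 48.10 MPa, ρ = 2250 kg/m³
  maraging steel: M = 16.4×10⁻³
  borosilicate glass: M = 5.88×10⁻³
The maximum is for maraging steel.

maraging steel, M = 16.4×10⁻³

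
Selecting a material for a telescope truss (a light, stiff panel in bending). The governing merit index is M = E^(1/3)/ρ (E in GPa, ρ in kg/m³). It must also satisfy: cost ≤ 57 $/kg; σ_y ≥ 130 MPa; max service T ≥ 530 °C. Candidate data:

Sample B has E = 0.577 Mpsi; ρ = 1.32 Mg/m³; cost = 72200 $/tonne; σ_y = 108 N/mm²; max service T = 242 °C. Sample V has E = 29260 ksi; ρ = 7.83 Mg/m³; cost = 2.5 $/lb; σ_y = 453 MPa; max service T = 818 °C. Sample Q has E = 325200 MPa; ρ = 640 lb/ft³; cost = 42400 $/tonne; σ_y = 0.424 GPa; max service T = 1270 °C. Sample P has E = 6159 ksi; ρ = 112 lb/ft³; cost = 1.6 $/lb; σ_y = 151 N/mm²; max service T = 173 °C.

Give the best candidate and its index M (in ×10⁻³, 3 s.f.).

sample V, M = 0.749×10⁻³

Screen on constraints: cost ≤ 57 $/kg; σ_y ≥ 130 MPa; max service T ≥ 530 °C. Survivors: sample V, sample Q.
Normalizing units and computing the index:
  sample V: E = 201.7 GPa, ρ = 7830 kg/m³
  sample Q: E = 325.2 GPa, ρ = 10250 kg/m³
  sample V: M = 0.749×10⁻³
  sample Q: M = 0.671×10⁻³
Sample V has the largest M.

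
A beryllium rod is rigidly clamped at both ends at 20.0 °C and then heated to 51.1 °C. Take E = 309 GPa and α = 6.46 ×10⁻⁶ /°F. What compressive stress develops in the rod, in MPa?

112 MPa

α = 6.46×10⁻⁶/°F × 9/5 = 11.6×10⁻⁶/K.
ΔT = 31.10 K. Constrained thermal stress σ = E·α·ΔT = 309.0×10³ MPa × 11.6×10⁻⁶ × 31.10 = 112 MPa (compressive).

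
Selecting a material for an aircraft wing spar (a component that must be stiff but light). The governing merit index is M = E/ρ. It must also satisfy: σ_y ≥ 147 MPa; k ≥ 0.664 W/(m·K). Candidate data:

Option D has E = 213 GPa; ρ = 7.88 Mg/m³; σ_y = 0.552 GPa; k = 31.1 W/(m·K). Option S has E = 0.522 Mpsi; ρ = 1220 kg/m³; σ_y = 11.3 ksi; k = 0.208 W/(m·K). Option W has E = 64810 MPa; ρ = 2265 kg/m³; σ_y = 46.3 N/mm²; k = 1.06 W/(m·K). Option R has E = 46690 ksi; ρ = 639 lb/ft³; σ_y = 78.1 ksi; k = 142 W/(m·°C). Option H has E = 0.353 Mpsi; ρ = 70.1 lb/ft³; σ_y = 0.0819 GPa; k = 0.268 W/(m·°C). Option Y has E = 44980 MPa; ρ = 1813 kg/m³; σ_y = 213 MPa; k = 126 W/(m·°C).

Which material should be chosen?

Screen on constraints: σ_y ≥ 147 MPa; k ≥ 0.664 W/(m·K). Survivors: option D, option R, option Y.
After converting to SI:
  option D: E = 213.0 GPa, ρ = 7880 kg/m³
  option R: E = 321.9 GPa, ρ = 10240 kg/m³
  option Y: E = 44.98 GPa, ρ = 1813 kg/m³
  option R: M = 31.5 MN·m/kg
  option D: M = 27.0 MN·m/kg
  option Y: M = 24.8 MN·m/kg
Option R ranks first.

option R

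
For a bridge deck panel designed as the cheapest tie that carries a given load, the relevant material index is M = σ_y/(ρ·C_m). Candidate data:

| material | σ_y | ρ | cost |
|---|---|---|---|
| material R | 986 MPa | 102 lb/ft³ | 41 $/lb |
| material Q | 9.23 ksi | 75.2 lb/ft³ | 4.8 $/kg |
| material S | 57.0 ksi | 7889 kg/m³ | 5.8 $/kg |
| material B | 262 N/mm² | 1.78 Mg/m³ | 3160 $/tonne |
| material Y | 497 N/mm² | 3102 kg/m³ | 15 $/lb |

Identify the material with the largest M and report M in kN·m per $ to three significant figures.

Putting every candidate on a common basis:
  material R: σ_y = 986.0 MPa, ρ = 1634 kg/m³, cost = 90.39 $/kg
  material Q: σ_y = 63.64 MPa, ρ = 1205 kg/m³, cost = 4.800 $/kg
  material S: σ_y = 393.0 MPa, ρ = 7889 kg/m³, cost = 5.800 $/kg
  material B: σ_y = 262.0 MPa, ρ = 1780 kg/m³, cost = 3.160 $/kg
  material Y: σ_y = 497.0 MPa, ρ = 3102 kg/m³, cost = 33.07 $/kg
  material B: M = 46.6 kN·m per $
  material Q: M = 11.0 kN·m per $
  material S: M = 8.59 kN·m per $
  material R: M = 6.68 kN·m per $
  material Y: M = 4.85 kN·m per $
Material B has the largest M.

material B, M = 46.6 kN·m per $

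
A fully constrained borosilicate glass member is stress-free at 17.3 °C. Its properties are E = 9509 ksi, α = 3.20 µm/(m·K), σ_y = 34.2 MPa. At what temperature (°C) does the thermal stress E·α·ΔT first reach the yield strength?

E = 9509 ksi = 65.56 GPa.
E·α·ΔT = 34.20 MPa ⇒ ΔT = 34.20 / (65.56×10³ × 3.20×10⁻⁶) = 163.0 K.
T = 17.3 + 163.0 = 180.3 °C.

180 °C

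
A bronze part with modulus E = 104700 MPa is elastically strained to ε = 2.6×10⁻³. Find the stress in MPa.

272 MPa

E = 104700 MPa = 104.7 GPa.
σ = E·ε = 104700 MPa × 2.6×10⁻³ = 272 MPa.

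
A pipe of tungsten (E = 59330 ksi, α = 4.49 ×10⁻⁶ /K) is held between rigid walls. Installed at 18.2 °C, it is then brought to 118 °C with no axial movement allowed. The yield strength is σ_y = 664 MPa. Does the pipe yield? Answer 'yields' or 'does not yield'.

E = 59330 ksi = 409.1 GPa.
ΔT = 99.80 K. Constrained thermal stress σ = E·α·ΔT = 409.1×10³ MPa × 4.49×10⁻⁶ × 99.80 = 183 MPa (compressive).
Compare to σ_y = 664 MPa: σ < σ_y, so it does not yield.

does not yield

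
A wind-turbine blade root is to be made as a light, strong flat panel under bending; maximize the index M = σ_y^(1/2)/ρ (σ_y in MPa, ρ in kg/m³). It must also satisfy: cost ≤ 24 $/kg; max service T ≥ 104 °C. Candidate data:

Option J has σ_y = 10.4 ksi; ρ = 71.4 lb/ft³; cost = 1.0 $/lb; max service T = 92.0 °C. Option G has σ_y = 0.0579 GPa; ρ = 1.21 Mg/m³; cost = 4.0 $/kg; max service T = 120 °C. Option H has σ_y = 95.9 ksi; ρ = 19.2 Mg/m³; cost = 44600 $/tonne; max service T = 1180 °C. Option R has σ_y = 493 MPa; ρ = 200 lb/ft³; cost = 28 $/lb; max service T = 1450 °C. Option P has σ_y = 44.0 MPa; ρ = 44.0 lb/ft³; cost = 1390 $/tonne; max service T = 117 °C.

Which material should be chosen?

Screen on constraints: cost ≤ 24 $/kg; max service T ≥ 104 °C. Survivors: option G, option P.
Convert each candidate to consistent units, then evaluate M:
  option G: σ_y = 57.90 MPa, ρ = 1210 kg/m³
  option P: σ_y = 44.00 MPa, ρ = 704.8 kg/m³
  option P: M = 9.41×10⁻³
  option G: M = 6.29×10⁻³
Highest index: option P.

option P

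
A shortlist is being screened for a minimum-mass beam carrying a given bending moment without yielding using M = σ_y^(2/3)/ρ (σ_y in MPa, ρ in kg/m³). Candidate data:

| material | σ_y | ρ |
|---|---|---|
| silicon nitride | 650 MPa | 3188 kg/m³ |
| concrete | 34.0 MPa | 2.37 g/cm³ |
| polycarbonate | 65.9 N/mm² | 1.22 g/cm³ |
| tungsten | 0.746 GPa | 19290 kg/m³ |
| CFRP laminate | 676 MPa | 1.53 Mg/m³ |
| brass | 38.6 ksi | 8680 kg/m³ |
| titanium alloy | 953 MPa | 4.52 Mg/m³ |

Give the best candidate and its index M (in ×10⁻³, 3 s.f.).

CFRP laminate, M = 50.3×10⁻³

In SI units:
  silicon nitride: σ_y = 650.0 MPa, ρ = 3188 kg/m³
  concrete: σ_y = 34.00 MPa, ρ = 2370 kg/m³
  polycarbonate: σ_y = 65.90 MPa, ρ = 1220 kg/m³
  tungsten: σ_y = 746.0 MPa, ρ = 19290 kg/m³
  CFRP laminate: σ_y = 676.0 MPa, ρ = 1530 kg/m³
  brass: σ_y = 266.1 MPa, ρ = 8680 kg/m³
  titanium alloy: σ_y = 953.0 MPa, ρ = 4520 kg/m³
  CFRP laminate: M = 50.3×10⁻³
  silicon nitride: M = 23.5×10⁻³
  titanium alloy: M = 21.4×10⁻³
  polycarbonate: M = 13.4×10⁻³
  brass: M = 4.77×10⁻³
  concrete: M = 4.43×10⁻³
  tungsten: M = 4.26×10⁻³
The maximum is for CFRP laminate.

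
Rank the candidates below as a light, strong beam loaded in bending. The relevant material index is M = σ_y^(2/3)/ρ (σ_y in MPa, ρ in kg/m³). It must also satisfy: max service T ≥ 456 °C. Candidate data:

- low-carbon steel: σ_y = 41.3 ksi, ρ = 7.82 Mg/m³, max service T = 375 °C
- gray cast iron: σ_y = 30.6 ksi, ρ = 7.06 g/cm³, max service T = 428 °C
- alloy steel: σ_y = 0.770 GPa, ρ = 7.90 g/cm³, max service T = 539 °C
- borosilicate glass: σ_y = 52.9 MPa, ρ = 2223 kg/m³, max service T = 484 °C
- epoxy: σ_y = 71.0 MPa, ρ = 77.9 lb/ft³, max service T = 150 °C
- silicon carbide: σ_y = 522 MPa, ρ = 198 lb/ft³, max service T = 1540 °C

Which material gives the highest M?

Screen on constraints: max service T ≥ 456 °C. Survivors: alloy steel, borosilicate glass, silicon carbide.
In SI units:
  alloy steel: σ_y = 770.0 MPa, ρ = 7900 kg/m³
  borosilicate glass: σ_y = 52.90 MPa, ρ = 2223 kg/m³
  silicon carbide: σ_y = 522.0 MPa, ρ = 3172 kg/m³
  silicon carbide: M = 20.4×10⁻³
  alloy steel: M = 10.6×10⁻³
  borosilicate glass: M = 6.34×10⁻³
Silicon carbide has the largest M.

silicon carbide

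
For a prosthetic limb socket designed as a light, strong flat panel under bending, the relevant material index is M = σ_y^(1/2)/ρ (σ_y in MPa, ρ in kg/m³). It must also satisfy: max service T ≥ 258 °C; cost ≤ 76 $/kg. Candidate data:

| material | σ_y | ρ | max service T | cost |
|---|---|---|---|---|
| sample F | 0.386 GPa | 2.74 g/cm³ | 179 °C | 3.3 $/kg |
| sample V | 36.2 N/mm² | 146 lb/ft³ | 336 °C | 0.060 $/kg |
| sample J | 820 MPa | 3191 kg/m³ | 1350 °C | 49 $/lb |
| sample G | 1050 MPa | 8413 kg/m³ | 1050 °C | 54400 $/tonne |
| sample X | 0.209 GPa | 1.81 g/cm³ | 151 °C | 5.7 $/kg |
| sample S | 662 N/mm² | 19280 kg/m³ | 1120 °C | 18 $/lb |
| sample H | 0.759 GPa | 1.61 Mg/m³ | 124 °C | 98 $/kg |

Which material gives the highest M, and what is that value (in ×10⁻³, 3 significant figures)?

Screen on constraints: max service T ≥ 258 °C; cost ≤ 76 $/kg. Survivors: sample V, sample G, sample S.
Normalizing units and computing the index:
  sample V: σ_y = 36.20 MPa, ρ = 2339 kg/m³
  sample G: σ_y = 1050 MPa, ρ = 8413 kg/m³
  sample S: σ_y = 662.0 MPa, ρ = 19280 kg/m³
  sample G: M = 3.85×10⁻³
  sample V: M = 2.57×10⁻³
  sample S: M = 1.33×10⁻³
Highest index: sample G.

sample G, M = 3.85×10⁻³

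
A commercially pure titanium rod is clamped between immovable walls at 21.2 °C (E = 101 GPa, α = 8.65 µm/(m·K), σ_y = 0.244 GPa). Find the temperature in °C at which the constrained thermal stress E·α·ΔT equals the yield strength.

σ_y = 0.244 GPa = 244.0 MPa.
E·α·ΔT = 244.0 MPa ⇒ ΔT = 244.0 / (101.0×10³ × 8.65×10⁻⁶) = 279.3 K.
T = 21.2 + 279.3 = 300.5 °C.

300 °C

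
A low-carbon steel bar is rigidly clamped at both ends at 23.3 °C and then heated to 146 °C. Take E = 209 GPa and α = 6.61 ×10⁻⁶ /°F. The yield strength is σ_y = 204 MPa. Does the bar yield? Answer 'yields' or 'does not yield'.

yields

α = 6.61×10⁻⁶/°F × 9/5 = 11.9×10⁻⁶/K.
ΔT = 122.7 K. Constrained thermal stress σ = E·α·ΔT = 209.0×10³ MPa × 11.9×10⁻⁶ × 122.7 = 305 MPa (compressive).
Compare to σ_y = 204 MPa: σ ≥ σ_y, so it yields.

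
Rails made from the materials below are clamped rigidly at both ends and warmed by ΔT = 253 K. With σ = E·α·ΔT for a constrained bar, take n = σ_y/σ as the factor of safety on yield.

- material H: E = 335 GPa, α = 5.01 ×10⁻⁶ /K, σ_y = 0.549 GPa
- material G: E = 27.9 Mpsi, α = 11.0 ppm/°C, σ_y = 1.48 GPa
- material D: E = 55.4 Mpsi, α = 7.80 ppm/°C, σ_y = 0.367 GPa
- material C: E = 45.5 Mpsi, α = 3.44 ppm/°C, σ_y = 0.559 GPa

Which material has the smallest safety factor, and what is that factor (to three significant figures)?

material D, n = 0.487

Converting E to GPa, α to ×10⁻⁶/K, σ_y to MPa, then σ and n for each:
  material H: E = 335.0, α = 5.01, σ_y = 549.0 → σ = 425 MPa, n = 1.29
  material G: E = 192.4, α = 11.0, σ_y = 1480 → σ = 535 MPa, n = 2.76
  material D: E = 382.0, α = 7.80, σ_y = 367.0 → σ = 754 MPa, n = 0.487
  material C: E = 313.7, α = 3.44, σ_y = 559.0 → σ = 273 MPa, n = 2.05
Smallest n: material D with n = 0.487.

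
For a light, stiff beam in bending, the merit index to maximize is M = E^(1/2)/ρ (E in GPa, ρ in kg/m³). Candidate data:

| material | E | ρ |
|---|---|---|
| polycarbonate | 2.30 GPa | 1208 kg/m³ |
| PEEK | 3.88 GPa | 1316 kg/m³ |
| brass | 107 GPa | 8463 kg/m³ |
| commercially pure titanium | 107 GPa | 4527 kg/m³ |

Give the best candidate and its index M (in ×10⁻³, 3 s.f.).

commercially pure titanium, M = 2.28×10⁻³

Per-candidate index values:
  commercially pure titanium: M = 2.28×10⁻³
  PEEK: M = 1.50×10⁻³
  polycarbonate: M = 1.26×10⁻³
  brass: M = 1.22×10⁻³
Commercially pure titanium ranks first.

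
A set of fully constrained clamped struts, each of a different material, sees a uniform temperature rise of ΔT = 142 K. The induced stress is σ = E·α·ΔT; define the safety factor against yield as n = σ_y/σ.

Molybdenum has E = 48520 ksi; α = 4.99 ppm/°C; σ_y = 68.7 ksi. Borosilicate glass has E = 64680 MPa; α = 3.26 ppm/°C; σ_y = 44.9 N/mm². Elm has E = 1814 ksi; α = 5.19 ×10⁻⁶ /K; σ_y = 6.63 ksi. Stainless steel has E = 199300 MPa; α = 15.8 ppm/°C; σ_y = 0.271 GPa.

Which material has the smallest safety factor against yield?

stainless steel

With everything in SI (GPa, ×10⁻⁶/K, MPa):
  molybdenum: E = 334.5, α = 4.99, σ_y = 473.7 → σ = 237 MPa, n = 2.00
  borosilicate glass: E = 64.68, α = 3.26, σ_y = 44.90 → σ = 29.9 MPa, n = 1.50
  elm: E = 12.51, α = 5.19, σ_y = 45.71 → σ = 9.22 MPa, n = 4.96
  stainless steel: E = 199.3, α = 15.8, σ_y = 271.0 → σ = 447 MPa, n = 0.606
Smallest n: stainless steel with n = 0.606.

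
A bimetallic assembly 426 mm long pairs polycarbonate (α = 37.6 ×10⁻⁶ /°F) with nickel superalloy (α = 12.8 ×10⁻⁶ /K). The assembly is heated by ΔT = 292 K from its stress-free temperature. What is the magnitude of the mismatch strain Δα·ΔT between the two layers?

0.0160

polycarbonate: α = 37.6×10⁻⁶/°F × 9/5 = 67.7×10⁻⁶/K.
Δα = |67.7 − 12.8|×10⁻⁶/K = 54.9×10⁻⁶/K.
Mismatch strain = Δα·ΔT = 54.9×10⁻⁶ × 292.0 = 0.0160.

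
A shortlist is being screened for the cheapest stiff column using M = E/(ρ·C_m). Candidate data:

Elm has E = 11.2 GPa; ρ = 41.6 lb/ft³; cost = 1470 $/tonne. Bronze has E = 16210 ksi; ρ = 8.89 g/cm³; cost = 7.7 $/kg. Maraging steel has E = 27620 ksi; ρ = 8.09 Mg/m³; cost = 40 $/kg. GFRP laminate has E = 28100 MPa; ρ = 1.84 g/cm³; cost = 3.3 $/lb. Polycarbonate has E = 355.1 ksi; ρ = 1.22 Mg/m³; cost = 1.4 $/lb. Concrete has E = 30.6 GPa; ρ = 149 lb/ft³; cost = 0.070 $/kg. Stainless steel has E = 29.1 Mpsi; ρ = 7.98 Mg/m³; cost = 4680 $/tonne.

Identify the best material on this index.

After converting to SI:
  elm: E = 11.20 GPa, ρ = 666.4 kg/m³, cost = 1.470 $/kg
  bronze: E = 111.8 GPa, ρ = 8890 kg/m³, cost = 7.700 $/kg
  maraging steel: E = 190.4 GPa, ρ = 8090 kg/m³, cost = 40.00 $/kg
  GFRP laminate: E = 28.10 GPa, ρ = 1840 kg/m³, cost = 7.275 $/kg
  polycarbonate: E = 2.448 GPa, ρ = 1220 kg/m³, cost = 3.086 $/kg
  concrete: E = 30.60 GPa, ρ = 2387 kg/m³, cost = 0.07000 $/kg
  stainless steel: E = 200.6 GPa, ρ = 7980 kg/m³, cost = 4.680 $/kg
  concrete: M = 183 MN·m per $
  elm: M = 11.4 MN·m per $
  stainless steel: M = 5.37 MN·m per $
  GFRP laminate: M = 2.10 MN·m per $
  bronze: M = 1.63 MN·m per $
  polycarbonate: M = 0.650 MN·m per $
  maraging steel: M = 0.588 MN·m per $
Highest index: concrete.

concrete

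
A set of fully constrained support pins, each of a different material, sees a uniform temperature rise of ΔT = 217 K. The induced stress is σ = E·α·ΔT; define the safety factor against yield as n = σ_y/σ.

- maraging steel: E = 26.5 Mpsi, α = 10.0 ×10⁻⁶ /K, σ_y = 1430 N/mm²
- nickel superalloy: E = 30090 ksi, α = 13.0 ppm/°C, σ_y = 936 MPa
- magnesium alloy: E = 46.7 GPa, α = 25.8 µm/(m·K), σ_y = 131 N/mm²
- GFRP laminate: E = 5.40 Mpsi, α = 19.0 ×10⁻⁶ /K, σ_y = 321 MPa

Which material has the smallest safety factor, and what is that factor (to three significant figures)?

Per material, after unit conversion:
  maraging steel: E = 182.7, α = 10.0, σ_y = 1430 → σ = 396 MPa, n = 3.61
  nickel superalloy: E = 207.5, α = 13.0, σ_y = 936.0 → σ = 585 MPa, n = 1.60
  magnesium alloy: E = 46.70, α = 25.8, σ_y = 131.0 → σ = 261 MPa, n = 0.501
  GFRP laminate: E = 37.23, α = 19.0, σ_y = 321.0 → σ = 154 MPa, n = 2.09
Magnesium alloy has the lowest safety factor, n = 0.501.

magnesium alloy, n = 0.501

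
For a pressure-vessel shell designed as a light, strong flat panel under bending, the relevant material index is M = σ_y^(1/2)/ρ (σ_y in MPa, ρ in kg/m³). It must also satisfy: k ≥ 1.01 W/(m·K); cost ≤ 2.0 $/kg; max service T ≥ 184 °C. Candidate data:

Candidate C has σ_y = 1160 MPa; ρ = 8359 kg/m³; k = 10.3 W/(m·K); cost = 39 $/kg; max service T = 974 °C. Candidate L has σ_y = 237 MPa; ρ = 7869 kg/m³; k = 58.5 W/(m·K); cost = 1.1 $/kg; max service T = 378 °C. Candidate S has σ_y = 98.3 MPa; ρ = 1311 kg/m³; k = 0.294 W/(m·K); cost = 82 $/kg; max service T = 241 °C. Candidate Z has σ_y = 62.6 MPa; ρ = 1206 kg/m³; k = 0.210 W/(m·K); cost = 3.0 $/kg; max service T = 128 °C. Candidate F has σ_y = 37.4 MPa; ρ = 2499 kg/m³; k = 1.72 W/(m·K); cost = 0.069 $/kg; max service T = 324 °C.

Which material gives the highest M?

candidate F

Screen on constraints: k ≥ 1.01 W/(m·K); cost ≤ 2.0 $/kg; max service T ≥ 184 °C. Survivors: candidate L, candidate F.
Evaluate M for each candidate:
  candidate F: M = 2.45×10⁻³
  candidate L: M = 1.96×10⁻³
Candidate F ranks first.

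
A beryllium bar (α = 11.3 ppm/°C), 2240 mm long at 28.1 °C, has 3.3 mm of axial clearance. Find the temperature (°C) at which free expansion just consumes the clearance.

α·L₀·ΔT = 3.3 mm ⇒ ΔT = 3.3 / (11.3×10⁻⁶ × 2240.0) = 130.4 K.
T = 28.1 + 130.4 = 158.5 °C.

158 °C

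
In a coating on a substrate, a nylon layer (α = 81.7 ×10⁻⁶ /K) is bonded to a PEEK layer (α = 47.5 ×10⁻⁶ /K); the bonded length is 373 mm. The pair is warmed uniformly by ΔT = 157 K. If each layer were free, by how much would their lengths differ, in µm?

2000 µm

Δα = |81.7 − 47.5|×10⁻⁶/K = 34.2×10⁻⁶/K.
ΔL_mismatch = Δα·L·ΔT = 34.2×10⁻⁶ × 373.0 mm × 157.0 K = 2000 µm.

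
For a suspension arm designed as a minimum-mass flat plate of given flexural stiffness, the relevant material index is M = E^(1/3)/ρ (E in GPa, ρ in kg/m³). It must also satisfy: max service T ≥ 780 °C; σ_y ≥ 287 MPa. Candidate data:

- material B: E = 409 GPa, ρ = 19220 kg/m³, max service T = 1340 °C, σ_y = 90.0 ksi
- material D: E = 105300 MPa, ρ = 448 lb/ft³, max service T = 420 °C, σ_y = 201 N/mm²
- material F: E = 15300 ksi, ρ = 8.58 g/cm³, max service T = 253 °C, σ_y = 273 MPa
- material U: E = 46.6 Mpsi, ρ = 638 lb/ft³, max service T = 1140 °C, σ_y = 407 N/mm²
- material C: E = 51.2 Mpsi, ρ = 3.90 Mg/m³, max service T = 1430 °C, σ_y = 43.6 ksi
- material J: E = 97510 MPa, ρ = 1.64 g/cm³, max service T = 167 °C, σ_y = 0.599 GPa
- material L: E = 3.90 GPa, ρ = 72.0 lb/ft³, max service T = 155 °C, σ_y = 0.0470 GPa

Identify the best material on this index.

material C

Screen on constraints: max service T ≥ 780 °C; σ_y ≥ 287 MPa. Survivors: material B, material U, material C.
After converting to SI:
  material B: E = 409.0 GPa, ρ = 19220 kg/m³
  material U: E = 321.3 GPa, ρ = 10220 kg/m³
  material C: E = 353.0 GPa, ρ = 3900 kg/m³
  material C: M = 1.81×10⁻³
  material U: M = 0.670×10⁻³
  material B: M = 0.386×10⁻³
Material C has the largest M.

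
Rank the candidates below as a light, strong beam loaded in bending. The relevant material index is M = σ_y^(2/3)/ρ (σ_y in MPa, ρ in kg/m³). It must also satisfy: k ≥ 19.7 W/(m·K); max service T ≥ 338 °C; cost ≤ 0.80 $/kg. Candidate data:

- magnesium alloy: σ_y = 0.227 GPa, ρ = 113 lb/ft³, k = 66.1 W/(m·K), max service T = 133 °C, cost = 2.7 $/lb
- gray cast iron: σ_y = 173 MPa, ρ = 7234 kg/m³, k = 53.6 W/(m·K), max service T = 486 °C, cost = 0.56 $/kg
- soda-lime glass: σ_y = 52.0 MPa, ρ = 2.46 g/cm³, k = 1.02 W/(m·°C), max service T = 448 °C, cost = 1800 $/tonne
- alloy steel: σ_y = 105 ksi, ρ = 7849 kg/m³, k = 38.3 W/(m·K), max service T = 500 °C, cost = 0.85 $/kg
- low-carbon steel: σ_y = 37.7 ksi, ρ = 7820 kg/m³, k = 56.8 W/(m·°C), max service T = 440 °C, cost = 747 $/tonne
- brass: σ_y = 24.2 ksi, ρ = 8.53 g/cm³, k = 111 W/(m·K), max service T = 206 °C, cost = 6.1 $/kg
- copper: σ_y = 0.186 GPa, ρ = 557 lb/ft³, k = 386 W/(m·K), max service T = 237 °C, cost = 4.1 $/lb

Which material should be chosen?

Screen on constraints: k ≥ 19.7 W/(m·K); max service T ≥ 338 °C; cost ≤ 0.80 $/kg. Survivors: gray cast iron, low-carbon steel.
In SI units:
  gray cast iron: σ_y = 173.0 MPa, ρ = 7234 kg/m³
  low-carbon steel: σ_y = 259.9 MPa, ρ = 7820 kg/m³
  low-carbon steel: M = 5.21×10⁻³
  gray cast iron: M = 4.29×10⁻³
Low-carbon steel has the largest M.

low-carbon steel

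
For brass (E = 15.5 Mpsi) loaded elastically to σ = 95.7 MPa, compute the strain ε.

8.95×10⁻⁴

E = 15.5 Mpsi = 106.9 GPa = 106900 MPa.
ε = σ/E = 95.7 / 106900 = 8.95×10⁻⁴.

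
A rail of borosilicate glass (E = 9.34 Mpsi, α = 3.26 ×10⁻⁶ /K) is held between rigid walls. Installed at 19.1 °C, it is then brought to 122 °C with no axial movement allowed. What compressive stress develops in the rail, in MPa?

21.6 MPa

E = 9.34 Mpsi = 64.40 GPa.
ΔT = 102.9 K. Constrained thermal stress σ = E·α·ΔT = 64.40×10³ MPa × 3.26×10⁻⁶ × 102.9 = 21.6 MPa (compressive).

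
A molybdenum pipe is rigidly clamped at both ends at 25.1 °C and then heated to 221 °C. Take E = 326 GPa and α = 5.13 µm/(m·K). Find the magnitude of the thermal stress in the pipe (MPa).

328 MPa

ΔT = 195.9 K. Constrained thermal stress σ = E·α·ΔT = 326.0×10³ MPa × 5.13×10⁻⁶ × 195.9 = 328 MPa (compressive).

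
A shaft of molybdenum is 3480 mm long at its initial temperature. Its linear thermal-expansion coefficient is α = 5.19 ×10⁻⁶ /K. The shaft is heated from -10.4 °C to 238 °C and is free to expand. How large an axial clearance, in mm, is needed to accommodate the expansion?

4.49 mm

ΔT = 238 − (-10.4) = 248.4 K.
ΔL = α·L₀·ΔT = 5.19×10⁻⁶ × 3480 mm × 248.4 K = 4.49 mm.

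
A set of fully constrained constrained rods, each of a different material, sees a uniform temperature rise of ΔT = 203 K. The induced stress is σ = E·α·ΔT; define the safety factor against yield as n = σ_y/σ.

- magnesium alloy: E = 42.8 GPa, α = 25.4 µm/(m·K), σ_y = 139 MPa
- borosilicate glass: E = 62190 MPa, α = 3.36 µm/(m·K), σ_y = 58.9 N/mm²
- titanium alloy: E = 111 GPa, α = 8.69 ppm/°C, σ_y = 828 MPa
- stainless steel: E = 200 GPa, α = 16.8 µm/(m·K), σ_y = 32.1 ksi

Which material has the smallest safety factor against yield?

Per material, after unit conversion:
  magnesium alloy: E = 42.80, α = 25.4, σ_y = 139.0 → σ = 221 MPa, n = 0.630
  borosilicate glass: E = 62.19, α = 3.36, σ_y = 58.90 → σ = 42.4 MPa, n = 1.39
  titanium alloy: E = 111.0, α = 8.69, σ_y = 828.0 → σ = 196 MPa, n = 4.23
  stainless steel: E = 200.0, α = 16.8, σ_y = 221.3 → σ = 682 MPa, n = 0.324
Stainless steel has the lowest safety factor, n = 0.324.

stainless steel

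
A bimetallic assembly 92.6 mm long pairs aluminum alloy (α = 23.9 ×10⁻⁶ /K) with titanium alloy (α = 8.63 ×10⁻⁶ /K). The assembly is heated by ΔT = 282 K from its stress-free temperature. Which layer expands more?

aluminum alloy

α(aluminum alloy) = 23.9×10⁻⁶/K vs α(titanium alloy) = 8.63×10⁻⁶/K.
Higher α expands more for the same ΔT: aluminum alloy.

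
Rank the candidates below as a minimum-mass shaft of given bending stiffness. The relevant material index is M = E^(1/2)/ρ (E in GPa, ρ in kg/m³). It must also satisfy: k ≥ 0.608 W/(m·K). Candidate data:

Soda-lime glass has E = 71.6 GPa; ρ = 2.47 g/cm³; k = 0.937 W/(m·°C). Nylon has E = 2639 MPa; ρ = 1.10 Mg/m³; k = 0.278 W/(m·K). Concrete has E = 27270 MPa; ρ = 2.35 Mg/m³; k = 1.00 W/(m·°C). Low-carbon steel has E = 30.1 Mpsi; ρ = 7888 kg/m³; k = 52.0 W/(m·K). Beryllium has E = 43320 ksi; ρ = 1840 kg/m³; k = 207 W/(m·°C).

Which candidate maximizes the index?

beryllium

Screen on constraints: k ≥ 0.608 W/(m·K). Survivors: soda-lime glass, concrete, low-carbon steel, beryllium.
Putting every candidate on a common basis:
  soda-lime glass: E = 71.60 GPa, ρ = 2470 kg/m³
  concrete: E = 27.27 GPa, ρ = 2350 kg/m³
  low-carbon steel: E = 207.5 GPa, ρ = 7888 kg/m³
  beryllium: E = 298.7 GPa, ρ = 1840 kg/m³
  beryllium: M = 9.39×10⁻³
  soda-lime glass: M = 3.43×10⁻³
  concrete: M = 2.22×10⁻³
  low-carbon steel: M = 1.83×10⁻³
Beryllium ranks first.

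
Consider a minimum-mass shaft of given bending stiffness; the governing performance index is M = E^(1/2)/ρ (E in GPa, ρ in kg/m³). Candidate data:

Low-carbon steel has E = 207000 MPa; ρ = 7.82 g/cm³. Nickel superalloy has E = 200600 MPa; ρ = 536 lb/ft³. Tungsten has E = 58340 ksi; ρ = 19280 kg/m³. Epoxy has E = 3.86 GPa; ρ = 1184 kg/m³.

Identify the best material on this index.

low-carbon steel

Convert each candidate to consistent units, then evaluate M:
  low-carbon steel: E = 207.0 GPa, ρ = 7820 kg/m³
  nickel superalloy: E = 200.6 GPa, ρ = 8586 kg/m³
  tungsten: E = 402.2 GPa, ρ = 19280 kg/m³
  epoxy: E = 3.860 GPa, ρ = 1184 kg/m³
  low-carbon steel: M = 1.84×10⁻³
  epoxy: M = 1.66×10⁻³
  nickel superalloy: M = 1.65×10⁻³
  tungsten: M = 1.04×10⁻³
Highest index: low-carbon steel.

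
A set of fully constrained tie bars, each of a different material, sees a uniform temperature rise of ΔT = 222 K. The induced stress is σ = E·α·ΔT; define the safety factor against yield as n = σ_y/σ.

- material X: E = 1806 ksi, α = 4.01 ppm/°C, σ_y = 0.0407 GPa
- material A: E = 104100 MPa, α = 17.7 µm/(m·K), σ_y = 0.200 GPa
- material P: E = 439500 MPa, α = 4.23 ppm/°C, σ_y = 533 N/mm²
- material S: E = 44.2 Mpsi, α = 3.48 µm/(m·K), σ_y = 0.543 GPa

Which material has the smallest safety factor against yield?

In consistent units (E in GPa, α in ×10⁻⁶/K, σ_y in MPa):
  material X: E = 12.45, α = 4.01, σ_y = 40.70 → σ = 11.1 MPa, n = 3.67
  material A: E = 104.1, α = 17.7, σ_y = 200.0 → σ = 409 MPa, n = 0.489
  material P: E = 439.5, α = 4.23, σ_y = 533.0 → σ = 413 MPa, n = 1.29
  material S: E = 304.7, α = 3.48, σ_y = 543.0 → σ = 235 MPa, n = 2.31
The minimum is material A at n = 0.489.

material A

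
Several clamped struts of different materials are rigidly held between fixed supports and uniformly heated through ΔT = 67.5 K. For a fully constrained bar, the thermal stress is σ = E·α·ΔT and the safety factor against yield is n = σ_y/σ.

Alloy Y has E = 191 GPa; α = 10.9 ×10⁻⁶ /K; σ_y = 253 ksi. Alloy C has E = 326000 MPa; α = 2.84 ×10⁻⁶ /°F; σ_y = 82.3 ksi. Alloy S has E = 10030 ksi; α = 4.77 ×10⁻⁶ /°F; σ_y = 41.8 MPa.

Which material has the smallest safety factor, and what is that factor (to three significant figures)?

alloy S, n = 1.04

Per material, after unit conversion:
  alloy Y: E = 191.0, α = 10.9, σ_y = 1744 → σ = 141 MPa, n = 12.4
  alloy C: E = 326.0, α = 5.11, σ_y = 567.4 → σ = 112 MPa, n = 5.04
  alloy S: E = 69.15, α = 8.59, σ_y = 41.80 → σ = 40.1 MPa, n = 1.04
The minimum is alloy S at n = 1.04.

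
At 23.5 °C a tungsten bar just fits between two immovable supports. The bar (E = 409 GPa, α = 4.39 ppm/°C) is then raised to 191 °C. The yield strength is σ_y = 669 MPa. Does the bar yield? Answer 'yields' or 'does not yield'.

does not yield

ΔT = 167.5 K. Constrained thermal stress σ = E·α·ΔT = 409.0×10³ MPa × 4.39×10⁻⁶ × 167.5 = 301 MPa (compressive).
Compare to σ_y = 669 MPa: σ < σ_y, so it does not yield.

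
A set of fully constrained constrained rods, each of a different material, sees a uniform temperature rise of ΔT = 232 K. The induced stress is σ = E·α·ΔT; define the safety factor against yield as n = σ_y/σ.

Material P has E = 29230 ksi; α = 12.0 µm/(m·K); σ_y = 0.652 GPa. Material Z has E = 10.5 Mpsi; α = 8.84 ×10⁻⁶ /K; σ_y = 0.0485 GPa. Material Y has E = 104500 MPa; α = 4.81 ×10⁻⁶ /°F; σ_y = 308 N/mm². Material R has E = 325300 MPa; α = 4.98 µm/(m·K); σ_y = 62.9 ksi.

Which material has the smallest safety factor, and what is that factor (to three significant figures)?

material Z, n = 0.327

Per material, after unit conversion:
  material P: E = 201.5, α = 12.0, σ_y = 652.0 → σ = 561 MPa, n = 1.16
  material Z: E = 72.39, α = 8.84, σ_y = 48.50 → σ = 148 MPa, n = 0.327
  material Y: E = 104.5, α = 8.66, σ_y = 308.0 → σ = 210 MPa, n = 1.47
  material R: E = 325.3, α = 4.98, σ_y = 433.7 → σ = 376 MPa, n = 1.15
Smallest n: material Z with n = 0.327.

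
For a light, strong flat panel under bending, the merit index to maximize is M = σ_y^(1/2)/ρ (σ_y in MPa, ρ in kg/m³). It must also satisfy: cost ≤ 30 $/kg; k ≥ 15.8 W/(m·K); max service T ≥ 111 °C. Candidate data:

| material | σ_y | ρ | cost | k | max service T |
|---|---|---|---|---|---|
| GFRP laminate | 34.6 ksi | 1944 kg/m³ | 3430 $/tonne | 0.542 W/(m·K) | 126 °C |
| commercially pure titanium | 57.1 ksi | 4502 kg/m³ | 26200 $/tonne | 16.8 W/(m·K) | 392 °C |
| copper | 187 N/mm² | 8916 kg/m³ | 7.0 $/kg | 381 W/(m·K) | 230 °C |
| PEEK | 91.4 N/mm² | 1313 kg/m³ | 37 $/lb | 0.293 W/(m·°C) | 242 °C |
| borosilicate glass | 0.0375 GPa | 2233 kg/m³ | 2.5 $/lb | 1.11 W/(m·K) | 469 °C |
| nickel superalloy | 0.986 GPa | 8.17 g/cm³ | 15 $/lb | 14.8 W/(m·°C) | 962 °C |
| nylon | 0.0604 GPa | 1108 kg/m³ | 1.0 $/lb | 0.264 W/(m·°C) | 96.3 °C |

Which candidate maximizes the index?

Screen on constraints: cost ≤ 30 $/kg; k ≥ 15.8 W/(m·K); max service T ≥ 111 °C. Survivors: commercially pure titanium, copper.
Convert each candidate to consistent units, then evaluate M:
  commercially pure titanium: σ_y = 393.7 MPa, ρ = 4502 kg/m³
  copper: σ_y = 187.0 MPa, ρ = 8916 kg/m³
  commercially pure titanium: M = 4.41×10⁻³
  copper: M = 1.53×10⁻³
Highest index: commercially pure titanium.

commercially pure titanium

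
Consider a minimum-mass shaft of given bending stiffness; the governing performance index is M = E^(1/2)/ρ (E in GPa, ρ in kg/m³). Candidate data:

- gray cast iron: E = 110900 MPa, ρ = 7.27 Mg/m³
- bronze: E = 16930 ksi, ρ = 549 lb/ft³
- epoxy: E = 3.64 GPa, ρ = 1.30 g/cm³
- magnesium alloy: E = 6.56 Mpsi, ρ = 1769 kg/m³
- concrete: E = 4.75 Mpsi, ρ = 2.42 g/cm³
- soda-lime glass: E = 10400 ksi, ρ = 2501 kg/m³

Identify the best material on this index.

magnesium alloy

Convert each candidate to consistent units, then evaluate M:
  gray cast iron: E = 110.9 GPa, ρ = 7270 kg/m³
  bronze: E = 116.7 GPa, ρ = 8794 kg/m³
  epoxy: E = 3.640 GPa, ρ = 1300 kg/m³
  magnesium alloy: E = 45.23 GPa, ρ = 1769 kg/m³
  concrete: E = 32.75 GPa, ρ = 2420 kg/m³
  soda-lime glass: E = 71.71 GPa, ρ = 2501 kg/m³
  magnesium alloy: M = 3.80×10⁻³
  soda-lime glass: M = 3.39×10⁻³
  concrete: M = 2.36×10⁻³
  epoxy: M = 1.47×10⁻³
  gray cast iron: M = 1.45×10⁻³
  bronze: M = 1.23×10⁻³
The maximum is for magnesium alloy.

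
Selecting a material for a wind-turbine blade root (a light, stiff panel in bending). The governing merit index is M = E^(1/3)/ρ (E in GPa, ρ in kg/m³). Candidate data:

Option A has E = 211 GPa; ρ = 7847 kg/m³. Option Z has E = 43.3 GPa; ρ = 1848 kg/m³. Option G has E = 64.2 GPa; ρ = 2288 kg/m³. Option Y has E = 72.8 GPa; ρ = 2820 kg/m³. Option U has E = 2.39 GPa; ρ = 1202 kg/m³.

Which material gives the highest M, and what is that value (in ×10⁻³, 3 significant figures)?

Computing M directly (units already consistent):
  option Z: M = 1.90×10⁻³
  option G: M = 1.75×10⁻³
  option Y: M = 1.48×10⁻³
  option U: M = 1.11×10⁻³
  option A: M = 0.759×10⁻³
The maximum is for option Z.

option Z, M = 1.90×10⁻³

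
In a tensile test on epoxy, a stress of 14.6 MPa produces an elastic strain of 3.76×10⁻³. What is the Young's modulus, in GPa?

E = σ/ε = 14.6 MPa / 3.76×10⁻³ = 3883 MPa = 3.88 GPa.

3.88 GPa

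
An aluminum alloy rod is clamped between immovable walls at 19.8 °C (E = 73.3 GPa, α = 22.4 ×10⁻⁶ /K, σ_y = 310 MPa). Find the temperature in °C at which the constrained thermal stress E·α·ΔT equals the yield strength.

209 °C

E·α·ΔT = 310.0 MPa ⇒ ΔT = 310.0 / (73.30×10³ × 22.4×10⁻⁶) = 188.8 K.
T = 19.8 + 188.8 = 208.6 °C.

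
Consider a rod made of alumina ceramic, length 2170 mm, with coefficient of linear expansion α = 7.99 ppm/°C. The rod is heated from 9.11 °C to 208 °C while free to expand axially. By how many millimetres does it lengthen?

ΔT = 208 − 9.11 = 198.9 K.
ΔL = α·L₀·ΔT = 7.99×10⁻⁶ × 2170 mm × 198.9 K = 3.45 mm.

3.45 mm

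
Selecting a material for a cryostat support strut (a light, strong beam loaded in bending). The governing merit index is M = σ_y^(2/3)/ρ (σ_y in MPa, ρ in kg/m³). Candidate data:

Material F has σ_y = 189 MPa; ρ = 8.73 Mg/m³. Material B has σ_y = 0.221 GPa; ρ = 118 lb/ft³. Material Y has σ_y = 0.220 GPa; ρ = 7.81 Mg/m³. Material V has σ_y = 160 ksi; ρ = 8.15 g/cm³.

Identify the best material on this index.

Convert each candidate to consistent units, then evaluate M:
  material F: σ_y = 189.0 MPa, ρ = 8730 kg/m³
  material B: σ_y = 221.0 MPa, ρ = 1890 kg/m³
  material Y: σ_y = 220.0 MPa, ρ = 7810 kg/m³
  material V: σ_y = 1103 MPa, ρ = 8150 kg/m³
  material B: M = 19.3×10⁻³
  material V: M = 13.1×10⁻³
  material Y: M = 4.67×10⁻³
  material F: M = 3.77×10⁻³
The maximum is for material B.

material B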